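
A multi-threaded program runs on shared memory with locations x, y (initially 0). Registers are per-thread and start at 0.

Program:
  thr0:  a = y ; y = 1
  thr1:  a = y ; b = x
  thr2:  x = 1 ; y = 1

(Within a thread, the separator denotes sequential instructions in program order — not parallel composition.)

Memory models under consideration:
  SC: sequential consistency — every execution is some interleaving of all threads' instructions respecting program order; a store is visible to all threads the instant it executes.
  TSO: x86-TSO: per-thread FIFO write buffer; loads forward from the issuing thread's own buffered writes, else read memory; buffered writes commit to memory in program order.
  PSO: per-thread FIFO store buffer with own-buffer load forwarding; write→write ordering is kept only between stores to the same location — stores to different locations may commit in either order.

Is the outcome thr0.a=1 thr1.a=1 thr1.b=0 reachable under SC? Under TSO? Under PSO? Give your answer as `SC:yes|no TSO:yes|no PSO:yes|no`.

SC:no TSO:no PSO:yes

outcome vector order: (thr0.a,thr1.a,thr1.b)
under SC → <0 0 0>; <0 0 1>; <0 1 0>; <0 1 1>; <1 0 0>; <1 0 1>; <1 1 1>
under TSO → <0 0 0>; <0 0 1>; <0 1 0>; <0 1 1>; <1 0 0>; <1 0 1>; <1 1 1>
under PSO → <0 0 0>; <0 0 1>; <0 1 0>; <0 1 1>; <1 0 0>; <1 0 1>; <1 1 0>; <1 1 1>
target <1 1 0> ∈ {PSO}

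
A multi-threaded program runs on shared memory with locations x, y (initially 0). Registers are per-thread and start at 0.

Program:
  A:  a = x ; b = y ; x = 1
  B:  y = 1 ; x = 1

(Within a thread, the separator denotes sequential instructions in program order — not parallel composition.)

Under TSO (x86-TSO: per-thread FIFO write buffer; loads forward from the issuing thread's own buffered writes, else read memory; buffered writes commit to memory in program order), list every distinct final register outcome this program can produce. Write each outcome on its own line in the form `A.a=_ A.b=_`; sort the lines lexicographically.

outcome vector order: (A.a,A.b)
|TSO outcomes| = 3

A.a=0 A.b=0
A.a=0 A.b=1
A.a=1 A.b=1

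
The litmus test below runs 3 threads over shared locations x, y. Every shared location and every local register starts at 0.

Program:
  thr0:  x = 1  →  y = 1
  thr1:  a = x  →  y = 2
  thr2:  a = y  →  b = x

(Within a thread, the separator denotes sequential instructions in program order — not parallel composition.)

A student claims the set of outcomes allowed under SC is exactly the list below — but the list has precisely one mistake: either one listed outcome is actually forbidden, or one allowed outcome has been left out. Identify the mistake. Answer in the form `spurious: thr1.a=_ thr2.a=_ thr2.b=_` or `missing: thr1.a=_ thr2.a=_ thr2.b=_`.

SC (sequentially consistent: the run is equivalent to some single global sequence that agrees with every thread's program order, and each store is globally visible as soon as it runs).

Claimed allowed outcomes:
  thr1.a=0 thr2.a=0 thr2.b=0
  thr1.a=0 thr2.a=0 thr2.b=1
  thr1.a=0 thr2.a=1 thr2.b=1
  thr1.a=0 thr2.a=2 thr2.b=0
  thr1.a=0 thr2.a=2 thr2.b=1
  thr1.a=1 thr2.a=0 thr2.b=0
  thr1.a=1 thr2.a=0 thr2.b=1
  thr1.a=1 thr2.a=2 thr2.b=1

missing: thr1.a=1 thr2.a=1 thr2.b=1

outcome vector order: (thr1.a,thr2.a,thr2.b)
under SC → <0 0 0>, <0 0 1>, <0 1 1>, <0 2 0>, <0 2 1>, <1 0 0>, <1 0 1>, <1 1 1>, <1 2 1>
SC∖claimed = {<1 1 1>}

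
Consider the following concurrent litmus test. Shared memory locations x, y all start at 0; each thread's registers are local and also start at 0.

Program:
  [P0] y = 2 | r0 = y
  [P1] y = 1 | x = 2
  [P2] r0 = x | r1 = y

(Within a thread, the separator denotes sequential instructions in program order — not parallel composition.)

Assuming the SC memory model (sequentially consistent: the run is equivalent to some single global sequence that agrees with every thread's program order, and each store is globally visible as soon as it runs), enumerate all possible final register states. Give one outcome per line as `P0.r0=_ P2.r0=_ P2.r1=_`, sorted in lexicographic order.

P0.r0=1 P2.r0=0 P2.r1=0
P0.r0=1 P2.r0=0 P2.r1=1
P0.r0=1 P2.r0=0 P2.r1=2
P0.r0=1 P2.r0=2 P2.r1=1
P0.r0=2 P2.r0=0 P2.r1=0
P0.r0=2 P2.r0=0 P2.r1=1
P0.r0=2 P2.r0=0 P2.r1=2
P0.r0=2 P2.r0=2 P2.r1=1
P0.r0=2 P2.r0=2 P2.r1=2

outcome vector order: (P0.r0,P2.r0,P2.r1)
|SC outcomes| = 9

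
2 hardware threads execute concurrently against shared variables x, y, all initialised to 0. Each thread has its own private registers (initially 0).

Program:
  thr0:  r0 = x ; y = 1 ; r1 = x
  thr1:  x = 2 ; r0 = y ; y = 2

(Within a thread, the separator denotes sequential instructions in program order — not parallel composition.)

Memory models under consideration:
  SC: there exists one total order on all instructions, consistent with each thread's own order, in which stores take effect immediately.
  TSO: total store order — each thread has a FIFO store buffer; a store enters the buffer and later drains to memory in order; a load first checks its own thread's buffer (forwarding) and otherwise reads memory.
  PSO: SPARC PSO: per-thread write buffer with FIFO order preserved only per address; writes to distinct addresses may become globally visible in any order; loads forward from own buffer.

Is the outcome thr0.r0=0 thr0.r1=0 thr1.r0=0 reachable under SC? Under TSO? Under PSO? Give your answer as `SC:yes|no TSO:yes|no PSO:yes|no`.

SC:no TSO:yes PSO:yes

outcome vector order: (thr0.r0,thr0.r1,thr1.r0)
SC (5): 0/0/1; 0/2/0; 0/2/1; 2/2/0; 2/2/1
TSO (6): 0/0/0; 0/0/1; 0/2/0; 0/2/1; 2/2/0; 2/2/1
PSO (6): 0/0/0; 0/0/1; 0/2/0; 0/2/1; 2/2/0; 2/2/1
target 0/0/0 ∈ {TSO,PSO}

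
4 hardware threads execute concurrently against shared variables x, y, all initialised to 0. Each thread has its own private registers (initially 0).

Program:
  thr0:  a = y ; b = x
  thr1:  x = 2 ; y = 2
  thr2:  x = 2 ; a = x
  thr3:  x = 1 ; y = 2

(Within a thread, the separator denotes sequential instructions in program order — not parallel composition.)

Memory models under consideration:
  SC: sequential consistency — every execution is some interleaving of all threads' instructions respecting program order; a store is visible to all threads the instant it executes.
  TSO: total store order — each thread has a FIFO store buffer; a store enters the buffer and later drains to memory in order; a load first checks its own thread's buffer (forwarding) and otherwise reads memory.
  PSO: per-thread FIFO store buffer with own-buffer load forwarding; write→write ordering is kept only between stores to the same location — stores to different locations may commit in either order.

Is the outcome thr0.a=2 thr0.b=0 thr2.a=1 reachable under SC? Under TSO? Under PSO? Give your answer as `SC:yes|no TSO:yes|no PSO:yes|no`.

outcome vector order: (thr0.a,thr0.b,thr2.a)
SC: 10 outcomes — {0/0/1; 0/0/2; 0/1/1; 0/1/2; 0/2/1; 0/2/2; 2/1/1; 2/1/2; 2/2/1; 2/2/2}
TSO: 10 outcomes — {0/0/1; 0/0/2; 0/1/1; 0/1/2; 0/2/1; 0/2/2; 2/1/1; 2/1/2; 2/2/1; 2/2/2}
PSO: 12 outcomes — {0/0/1; 0/0/2; 0/1/1; 0/1/2; 0/2/1; 0/2/2; 2/0/1; 2/0/2; 2/1/1; 2/1/2; 2/2/1; 2/2/2}
target 2/0/1 ∈ {PSO}

SC:no TSO:no PSO:yes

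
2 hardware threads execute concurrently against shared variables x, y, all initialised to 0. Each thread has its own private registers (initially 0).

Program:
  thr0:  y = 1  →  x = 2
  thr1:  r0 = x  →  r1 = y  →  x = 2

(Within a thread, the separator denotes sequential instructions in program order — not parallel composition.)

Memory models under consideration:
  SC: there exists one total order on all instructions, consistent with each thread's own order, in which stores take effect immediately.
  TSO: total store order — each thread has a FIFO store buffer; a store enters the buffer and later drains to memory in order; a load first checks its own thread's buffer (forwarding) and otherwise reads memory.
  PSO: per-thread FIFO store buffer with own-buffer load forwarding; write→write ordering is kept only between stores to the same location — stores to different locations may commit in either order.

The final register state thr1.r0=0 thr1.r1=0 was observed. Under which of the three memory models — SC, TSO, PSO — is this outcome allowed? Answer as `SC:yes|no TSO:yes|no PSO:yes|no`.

outcome vector order: (thr1.r0,thr1.r1)
[SC] allowed = {<0 0> <0 1> <2 1>}
[TSO] allowed = {<0 0> <0 1> <2 1>}
[PSO] allowed = {<0 0> <0 1> <2 0> <2 1>}
target <0 0> ∈ {SC,TSO,PSO}

SC:yes TSO:yes PSO:yes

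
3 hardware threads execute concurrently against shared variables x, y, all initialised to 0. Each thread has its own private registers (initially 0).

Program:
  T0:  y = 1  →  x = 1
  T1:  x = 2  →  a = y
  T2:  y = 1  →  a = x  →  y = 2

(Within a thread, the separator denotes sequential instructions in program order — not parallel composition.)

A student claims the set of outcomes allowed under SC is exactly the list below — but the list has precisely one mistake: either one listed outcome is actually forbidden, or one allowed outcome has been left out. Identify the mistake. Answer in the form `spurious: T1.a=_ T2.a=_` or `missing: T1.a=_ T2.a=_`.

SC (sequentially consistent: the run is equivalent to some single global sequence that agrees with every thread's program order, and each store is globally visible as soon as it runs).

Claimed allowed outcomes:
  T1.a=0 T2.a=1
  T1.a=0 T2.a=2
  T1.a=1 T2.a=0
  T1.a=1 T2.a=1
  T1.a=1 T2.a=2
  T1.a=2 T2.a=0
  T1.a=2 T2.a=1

missing: T1.a=2 T2.a=2

outcome vector order: (T1.a,T2.a)
[SC] allowed = {(0,1) (0,2) (1,0) (1,1) (1,2) (2,0) (2,1) (2,2)}
SC∖claimed = {(2,2)}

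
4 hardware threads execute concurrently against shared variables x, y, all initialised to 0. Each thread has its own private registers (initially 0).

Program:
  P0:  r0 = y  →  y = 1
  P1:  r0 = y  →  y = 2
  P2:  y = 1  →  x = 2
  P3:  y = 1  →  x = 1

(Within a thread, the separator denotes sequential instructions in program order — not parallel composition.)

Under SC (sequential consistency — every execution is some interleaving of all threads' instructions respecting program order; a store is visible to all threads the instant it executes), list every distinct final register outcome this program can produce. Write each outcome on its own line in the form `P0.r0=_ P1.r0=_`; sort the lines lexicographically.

P0.r0=0 P1.r0=0
P0.r0=0 P1.r0=1
P0.r0=1 P1.r0=0
P0.r0=1 P1.r0=1
P0.r0=2 P1.r0=0
P0.r0=2 P1.r0=1

outcome vector order: (P0.r0,P1.r0)
|SC outcomes| = 6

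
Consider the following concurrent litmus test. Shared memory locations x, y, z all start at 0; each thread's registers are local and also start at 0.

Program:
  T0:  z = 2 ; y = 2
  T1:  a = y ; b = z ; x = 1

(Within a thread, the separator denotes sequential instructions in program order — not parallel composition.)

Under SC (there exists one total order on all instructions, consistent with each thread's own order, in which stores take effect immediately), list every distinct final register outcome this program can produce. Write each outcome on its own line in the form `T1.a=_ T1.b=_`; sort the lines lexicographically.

outcome vector order: (T1.a,T1.b)
|SC outcomes| = 3

T1.a=0 T1.b=0
T1.a=0 T1.b=2
T1.a=2 T1.b=2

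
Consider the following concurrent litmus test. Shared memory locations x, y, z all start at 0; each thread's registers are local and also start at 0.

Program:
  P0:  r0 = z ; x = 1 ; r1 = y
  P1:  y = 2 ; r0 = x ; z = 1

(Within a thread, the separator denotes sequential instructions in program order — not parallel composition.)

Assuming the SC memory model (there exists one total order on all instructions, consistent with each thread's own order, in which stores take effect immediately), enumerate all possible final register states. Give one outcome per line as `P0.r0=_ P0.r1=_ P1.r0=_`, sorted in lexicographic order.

P0.r0=0 P0.r1=0 P1.r0=1
P0.r0=0 P0.r1=2 P1.r0=0
P0.r0=0 P0.r1=2 P1.r0=1
P0.r0=1 P0.r1=2 P1.r0=0

outcome vector order: (P0.r0,P0.r1,P1.r0)
|SC outcomes| = 4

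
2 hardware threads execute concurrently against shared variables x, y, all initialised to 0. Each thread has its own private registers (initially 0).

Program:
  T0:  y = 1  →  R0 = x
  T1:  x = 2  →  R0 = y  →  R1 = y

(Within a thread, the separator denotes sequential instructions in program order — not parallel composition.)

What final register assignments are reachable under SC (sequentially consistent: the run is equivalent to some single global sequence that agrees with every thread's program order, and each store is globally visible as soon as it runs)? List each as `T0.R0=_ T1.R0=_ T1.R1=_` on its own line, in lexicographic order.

T0.R0=0 T1.R0=1 T1.R1=1
T0.R0=2 T1.R0=0 T1.R1=0
T0.R0=2 T1.R0=0 T1.R1=1
T0.R0=2 T1.R0=1 T1.R1=1

outcome vector order: (T0.R0,T1.R0,T1.R1)
|SC outcomes| = 4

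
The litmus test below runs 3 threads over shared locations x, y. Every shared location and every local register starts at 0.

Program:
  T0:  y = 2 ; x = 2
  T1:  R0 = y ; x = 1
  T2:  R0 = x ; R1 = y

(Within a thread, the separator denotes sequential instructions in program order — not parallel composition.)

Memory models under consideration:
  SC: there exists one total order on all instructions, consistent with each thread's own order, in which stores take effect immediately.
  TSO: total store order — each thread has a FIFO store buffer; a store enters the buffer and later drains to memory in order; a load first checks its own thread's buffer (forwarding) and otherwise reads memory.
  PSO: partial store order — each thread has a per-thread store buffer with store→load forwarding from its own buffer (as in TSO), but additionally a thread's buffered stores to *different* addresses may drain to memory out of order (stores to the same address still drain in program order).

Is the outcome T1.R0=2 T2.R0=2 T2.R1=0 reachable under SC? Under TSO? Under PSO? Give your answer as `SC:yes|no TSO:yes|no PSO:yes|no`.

outcome vector order: (T1.R0,T2.R0,T2.R1)
[SC] allowed = {000, 002, 010, 012, 022, 200, 202, 212, 222}
[TSO] allowed = {000, 002, 010, 012, 022, 200, 202, 212, 222}
[PSO] allowed = {000, 002, 010, 012, 020, 022, 200, 202, 212, 220, 222}
target 220 ∈ {PSO}

SC:no TSO:no PSO:yes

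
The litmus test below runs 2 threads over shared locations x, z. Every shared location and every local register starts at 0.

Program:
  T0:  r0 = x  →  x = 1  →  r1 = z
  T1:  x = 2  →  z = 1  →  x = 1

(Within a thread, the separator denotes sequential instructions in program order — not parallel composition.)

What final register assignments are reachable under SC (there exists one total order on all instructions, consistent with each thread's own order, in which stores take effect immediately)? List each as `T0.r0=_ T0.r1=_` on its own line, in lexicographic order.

outcome vector order: (T0.r0,T0.r1)
|SC outcomes| = 5

T0.r0=0 T0.r1=0
T0.r0=0 T0.r1=1
T0.r0=1 T0.r1=1
T0.r0=2 T0.r1=0
T0.r0=2 T0.r1=1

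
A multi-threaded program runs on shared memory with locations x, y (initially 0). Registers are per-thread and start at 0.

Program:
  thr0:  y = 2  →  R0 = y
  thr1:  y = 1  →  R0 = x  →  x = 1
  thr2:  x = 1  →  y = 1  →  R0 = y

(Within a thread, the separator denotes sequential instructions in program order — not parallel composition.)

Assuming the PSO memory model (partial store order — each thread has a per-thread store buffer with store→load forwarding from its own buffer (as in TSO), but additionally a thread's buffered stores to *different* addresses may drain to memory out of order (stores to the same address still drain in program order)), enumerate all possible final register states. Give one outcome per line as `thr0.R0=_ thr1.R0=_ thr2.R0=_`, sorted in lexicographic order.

outcome vector order: (thr0.R0,thr1.R0,thr2.R0)
|PSO outcomes| = 8

thr0.R0=1 thr1.R0=0 thr2.R0=1
thr0.R0=1 thr1.R0=0 thr2.R0=2
thr0.R0=1 thr1.R0=1 thr2.R0=1
thr0.R0=1 thr1.R0=1 thr2.R0=2
thr0.R0=2 thr1.R0=0 thr2.R0=1
thr0.R0=2 thr1.R0=0 thr2.R0=2
thr0.R0=2 thr1.R0=1 thr2.R0=1
thr0.R0=2 thr1.R0=1 thr2.R0=2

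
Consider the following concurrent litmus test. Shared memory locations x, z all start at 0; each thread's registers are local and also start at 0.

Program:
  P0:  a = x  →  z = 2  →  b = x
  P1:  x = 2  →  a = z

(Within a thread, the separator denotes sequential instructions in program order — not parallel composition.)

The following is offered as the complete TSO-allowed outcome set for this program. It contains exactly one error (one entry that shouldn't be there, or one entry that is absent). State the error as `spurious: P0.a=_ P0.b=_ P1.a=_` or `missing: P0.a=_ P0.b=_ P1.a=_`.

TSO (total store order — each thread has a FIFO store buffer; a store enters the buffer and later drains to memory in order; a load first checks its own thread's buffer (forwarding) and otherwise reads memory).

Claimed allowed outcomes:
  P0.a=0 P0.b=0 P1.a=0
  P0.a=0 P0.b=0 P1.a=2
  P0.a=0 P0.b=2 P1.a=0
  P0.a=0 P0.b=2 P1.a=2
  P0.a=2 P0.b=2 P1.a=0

missing: P0.a=2 P0.b=2 P1.a=2

outcome vector order: (P0.a,P0.b,P1.a)
TSO (6): 0/0/0, 0/0/2, 0/2/0, 0/2/2, 2/2/0, 2/2/2
TSO∖claimed = {2/2/2}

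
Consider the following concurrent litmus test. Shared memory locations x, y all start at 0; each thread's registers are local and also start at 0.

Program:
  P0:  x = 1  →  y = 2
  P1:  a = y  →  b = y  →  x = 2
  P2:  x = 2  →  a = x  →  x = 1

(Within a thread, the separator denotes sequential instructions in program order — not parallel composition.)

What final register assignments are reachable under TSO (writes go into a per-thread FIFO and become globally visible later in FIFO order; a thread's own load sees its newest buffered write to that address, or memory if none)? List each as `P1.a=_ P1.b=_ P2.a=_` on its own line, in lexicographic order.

P1.a=0 P1.b=0 P2.a=1
P1.a=0 P1.b=0 P2.a=2
P1.a=0 P1.b=2 P2.a=1
P1.a=0 P1.b=2 P2.a=2
P1.a=2 P1.b=2 P2.a=1
P1.a=2 P1.b=2 P2.a=2

outcome vector order: (P1.a,P1.b,P2.a)
|TSO outcomes| = 6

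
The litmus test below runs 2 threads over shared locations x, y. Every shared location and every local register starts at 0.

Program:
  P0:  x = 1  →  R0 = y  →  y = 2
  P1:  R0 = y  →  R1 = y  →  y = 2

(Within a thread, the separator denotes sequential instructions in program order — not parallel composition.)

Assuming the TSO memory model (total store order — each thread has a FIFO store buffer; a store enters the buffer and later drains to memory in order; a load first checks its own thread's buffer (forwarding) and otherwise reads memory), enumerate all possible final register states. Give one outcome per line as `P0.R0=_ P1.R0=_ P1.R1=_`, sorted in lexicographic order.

outcome vector order: (P0.R0,P1.R0,P1.R1)
|TSO outcomes| = 4

P0.R0=0 P1.R0=0 P1.R1=0
P0.R0=0 P1.R0=0 P1.R1=2
P0.R0=0 P1.R0=2 P1.R1=2
P0.R0=2 P1.R0=0 P1.R1=0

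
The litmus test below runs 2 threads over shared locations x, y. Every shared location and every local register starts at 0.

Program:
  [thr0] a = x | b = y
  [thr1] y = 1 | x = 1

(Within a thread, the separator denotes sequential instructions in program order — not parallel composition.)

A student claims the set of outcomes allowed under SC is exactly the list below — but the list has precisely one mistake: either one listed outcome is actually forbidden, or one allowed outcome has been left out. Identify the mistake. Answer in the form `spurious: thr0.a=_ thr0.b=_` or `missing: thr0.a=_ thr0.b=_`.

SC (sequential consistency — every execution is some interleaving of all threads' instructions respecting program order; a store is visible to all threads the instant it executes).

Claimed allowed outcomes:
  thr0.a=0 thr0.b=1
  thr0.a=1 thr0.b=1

missing: thr0.a=0 thr0.b=0

outcome vector order: (thr0.a,thr0.b)
under SC → (0,0) (0,1) (1,1)
SC∖claimed = {(0,0)}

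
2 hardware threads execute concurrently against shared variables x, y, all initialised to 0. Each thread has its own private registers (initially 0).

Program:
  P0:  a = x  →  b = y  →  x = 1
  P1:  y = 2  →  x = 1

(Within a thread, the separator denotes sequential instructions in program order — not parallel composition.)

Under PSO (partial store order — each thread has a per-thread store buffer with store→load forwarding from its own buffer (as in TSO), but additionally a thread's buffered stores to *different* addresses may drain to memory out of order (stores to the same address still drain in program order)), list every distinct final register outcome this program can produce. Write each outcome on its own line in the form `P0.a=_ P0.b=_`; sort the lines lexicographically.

outcome vector order: (P0.a,P0.b)
|PSO outcomes| = 4

P0.a=0 P0.b=0
P0.a=0 P0.b=2
P0.a=1 P0.b=0
P0.a=1 P0.b=2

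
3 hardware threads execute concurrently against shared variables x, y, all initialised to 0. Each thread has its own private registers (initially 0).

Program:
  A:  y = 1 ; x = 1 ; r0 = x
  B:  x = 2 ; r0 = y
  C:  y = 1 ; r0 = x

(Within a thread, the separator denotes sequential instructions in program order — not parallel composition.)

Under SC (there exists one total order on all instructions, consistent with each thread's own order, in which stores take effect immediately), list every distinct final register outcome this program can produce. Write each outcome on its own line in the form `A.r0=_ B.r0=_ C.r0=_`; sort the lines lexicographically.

outcome vector order: (A.r0,B.r0,C.r0)
|SC outcomes| = 8

A.r0=1 B.r0=0 C.r0=1
A.r0=1 B.r0=0 C.r0=2
A.r0=1 B.r0=1 C.r0=0
A.r0=1 B.r0=1 C.r0=1
A.r0=1 B.r0=1 C.r0=2
A.r0=2 B.r0=1 C.r0=0
A.r0=2 B.r0=1 C.r0=1
A.r0=2 B.r0=1 C.r0=2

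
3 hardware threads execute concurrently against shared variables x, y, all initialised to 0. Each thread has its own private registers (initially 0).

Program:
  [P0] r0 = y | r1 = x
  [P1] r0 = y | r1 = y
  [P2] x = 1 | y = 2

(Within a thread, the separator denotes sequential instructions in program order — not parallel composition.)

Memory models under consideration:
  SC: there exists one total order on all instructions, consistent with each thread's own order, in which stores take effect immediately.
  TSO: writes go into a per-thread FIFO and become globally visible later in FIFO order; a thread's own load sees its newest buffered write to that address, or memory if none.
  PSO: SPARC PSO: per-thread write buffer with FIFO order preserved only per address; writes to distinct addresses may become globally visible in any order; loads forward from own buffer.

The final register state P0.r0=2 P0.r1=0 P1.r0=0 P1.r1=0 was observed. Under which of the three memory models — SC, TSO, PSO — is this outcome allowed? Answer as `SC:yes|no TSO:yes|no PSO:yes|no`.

outcome vector order: (P0.r0,P0.r1,P1.r0,P1.r1)
SC: 9 outcomes — {0/0/0/0, 0/0/0/2, 0/0/2/2, 0/1/0/0, 0/1/0/2, 0/1/2/2, 2/1/0/0, 2/1/0/2, 2/1/2/2}
TSO: 9 outcomes — {0/0/0/0, 0/0/0/2, 0/0/2/2, 0/1/0/0, 0/1/0/2, 0/1/2/2, 2/1/0/0, 2/1/0/2, 2/1/2/2}
PSO: 12 outcomes — {0/0/0/0, 0/0/0/2, 0/0/2/2, 0/1/0/0, 0/1/0/2, 0/1/2/2, 2/0/0/0, 2/0/0/2, 2/0/2/2, 2/1/0/0, 2/1/0/2, 2/1/2/2}
target 2/0/0/0 ∈ {PSO}

SC:no TSO:no PSO:yes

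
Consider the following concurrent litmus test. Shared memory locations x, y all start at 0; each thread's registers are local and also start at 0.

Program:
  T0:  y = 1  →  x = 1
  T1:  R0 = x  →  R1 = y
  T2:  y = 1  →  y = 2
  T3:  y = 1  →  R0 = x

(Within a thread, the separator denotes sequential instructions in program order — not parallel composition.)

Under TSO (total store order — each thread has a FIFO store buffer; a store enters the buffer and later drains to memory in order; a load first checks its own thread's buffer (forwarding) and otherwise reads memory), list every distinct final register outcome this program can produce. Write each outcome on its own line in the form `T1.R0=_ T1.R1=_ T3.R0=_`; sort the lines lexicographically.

outcome vector order: (T1.R0,T1.R1,T3.R0)
|TSO outcomes| = 10

T1.R0=0 T1.R1=0 T3.R0=0
T1.R0=0 T1.R1=0 T3.R0=1
T1.R0=0 T1.R1=1 T3.R0=0
T1.R0=0 T1.R1=1 T3.R0=1
T1.R0=0 T1.R1=2 T3.R0=0
T1.R0=0 T1.R1=2 T3.R0=1
T1.R0=1 T1.R1=1 T3.R0=0
T1.R0=1 T1.R1=1 T3.R0=1
T1.R0=1 T1.R1=2 T3.R0=0
T1.R0=1 T1.R1=2 T3.R0=1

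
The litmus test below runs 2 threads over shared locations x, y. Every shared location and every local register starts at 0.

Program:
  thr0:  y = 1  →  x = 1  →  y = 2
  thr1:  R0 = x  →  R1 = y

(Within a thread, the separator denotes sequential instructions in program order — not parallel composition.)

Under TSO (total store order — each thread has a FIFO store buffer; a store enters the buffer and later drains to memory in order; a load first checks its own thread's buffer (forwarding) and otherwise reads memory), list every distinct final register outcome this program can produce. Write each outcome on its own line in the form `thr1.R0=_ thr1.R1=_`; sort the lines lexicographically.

thr1.R0=0 thr1.R1=0
thr1.R0=0 thr1.R1=1
thr1.R0=0 thr1.R1=2
thr1.R0=1 thr1.R1=1
thr1.R0=1 thr1.R1=2

outcome vector order: (thr1.R0,thr1.R1)
|TSO outcomes| = 5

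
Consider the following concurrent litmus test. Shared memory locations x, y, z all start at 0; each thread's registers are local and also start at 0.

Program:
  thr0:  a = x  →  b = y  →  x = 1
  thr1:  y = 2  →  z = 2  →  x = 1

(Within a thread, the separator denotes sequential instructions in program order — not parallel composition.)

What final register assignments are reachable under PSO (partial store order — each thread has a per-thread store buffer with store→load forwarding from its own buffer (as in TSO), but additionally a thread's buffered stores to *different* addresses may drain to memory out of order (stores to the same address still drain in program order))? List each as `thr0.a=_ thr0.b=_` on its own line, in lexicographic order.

outcome vector order: (thr0.a,thr0.b)
|PSO outcomes| = 4

thr0.a=0 thr0.b=0
thr0.a=0 thr0.b=2
thr0.a=1 thr0.b=0
thr0.a=1 thr0.b=2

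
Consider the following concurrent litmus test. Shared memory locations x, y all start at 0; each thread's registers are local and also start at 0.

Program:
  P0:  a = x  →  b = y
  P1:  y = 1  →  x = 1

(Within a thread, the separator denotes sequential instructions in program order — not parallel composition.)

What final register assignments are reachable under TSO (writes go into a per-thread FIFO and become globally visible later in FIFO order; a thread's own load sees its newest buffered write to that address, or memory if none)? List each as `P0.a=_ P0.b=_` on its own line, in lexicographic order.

outcome vector order: (P0.a,P0.b)
|TSO outcomes| = 3

P0.a=0 P0.b=0
P0.a=0 P0.b=1
P0.a=1 P0.b=1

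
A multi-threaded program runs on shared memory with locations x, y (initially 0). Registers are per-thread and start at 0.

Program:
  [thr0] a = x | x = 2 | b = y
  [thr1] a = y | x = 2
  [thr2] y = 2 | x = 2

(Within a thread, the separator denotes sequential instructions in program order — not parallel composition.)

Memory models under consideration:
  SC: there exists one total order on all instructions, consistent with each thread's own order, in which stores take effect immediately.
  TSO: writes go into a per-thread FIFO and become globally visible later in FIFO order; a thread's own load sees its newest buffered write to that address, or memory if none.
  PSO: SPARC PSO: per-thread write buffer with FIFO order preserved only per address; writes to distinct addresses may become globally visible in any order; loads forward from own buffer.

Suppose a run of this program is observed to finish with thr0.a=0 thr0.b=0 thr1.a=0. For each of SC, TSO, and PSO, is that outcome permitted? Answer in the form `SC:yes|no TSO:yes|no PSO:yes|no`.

outcome vector order: (thr0.a,thr0.b,thr1.a)
[SC] allowed = {<0 0 0> <0 0 2> <0 2 0> <0 2 2> <2 0 0> <2 2 0> <2 2 2>}
[TSO] allowed = {<0 0 0> <0 0 2> <0 2 0> <0 2 2> <2 0 0> <2 2 0> <2 2 2>}
[PSO] allowed = {<0 0 0> <0 0 2> <0 2 0> <0 2 2> <2 0 0> <2 0 2> <2 2 0> <2 2 2>}
target <0 0 0> ∈ {SC,TSO,PSO}

SC:yes TSO:yes PSO:yes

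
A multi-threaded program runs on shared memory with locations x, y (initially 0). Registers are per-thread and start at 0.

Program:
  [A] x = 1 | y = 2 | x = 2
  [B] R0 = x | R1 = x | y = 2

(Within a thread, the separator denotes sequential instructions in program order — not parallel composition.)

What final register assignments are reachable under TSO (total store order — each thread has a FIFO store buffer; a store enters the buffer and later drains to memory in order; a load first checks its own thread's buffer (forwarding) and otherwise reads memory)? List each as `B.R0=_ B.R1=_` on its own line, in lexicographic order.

outcome vector order: (B.R0,B.R1)
|TSO outcomes| = 6

B.R0=0 B.R1=0
B.R0=0 B.R1=1
B.R0=0 B.R1=2
B.R0=1 B.R1=1
B.R0=1 B.R1=2
B.R0=2 B.R1=2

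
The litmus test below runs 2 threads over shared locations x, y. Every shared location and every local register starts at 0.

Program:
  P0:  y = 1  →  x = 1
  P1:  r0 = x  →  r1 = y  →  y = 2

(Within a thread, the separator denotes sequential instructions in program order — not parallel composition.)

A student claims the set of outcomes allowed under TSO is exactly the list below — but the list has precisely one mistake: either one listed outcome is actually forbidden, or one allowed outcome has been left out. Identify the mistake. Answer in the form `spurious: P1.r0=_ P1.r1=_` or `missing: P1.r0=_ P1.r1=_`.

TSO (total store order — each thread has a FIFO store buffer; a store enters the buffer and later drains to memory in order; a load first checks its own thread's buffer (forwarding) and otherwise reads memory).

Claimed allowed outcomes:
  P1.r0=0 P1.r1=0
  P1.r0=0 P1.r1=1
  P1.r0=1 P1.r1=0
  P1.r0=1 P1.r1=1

spurious: P1.r0=1 P1.r1=0

outcome vector order: (P1.r0,P1.r1)
under TSO → 00 01 11
claimed∖TSO = {10}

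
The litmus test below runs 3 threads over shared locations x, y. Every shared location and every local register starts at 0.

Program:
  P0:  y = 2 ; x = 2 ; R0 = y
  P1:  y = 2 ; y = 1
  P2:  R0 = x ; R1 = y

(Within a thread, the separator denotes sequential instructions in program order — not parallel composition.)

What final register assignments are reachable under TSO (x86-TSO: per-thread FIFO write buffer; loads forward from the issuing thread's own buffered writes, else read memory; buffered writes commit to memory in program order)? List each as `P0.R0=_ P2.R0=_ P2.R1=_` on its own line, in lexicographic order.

outcome vector order: (P0.R0,P2.R0,P2.R1)
|TSO outcomes| = 10

P0.R0=1 P2.R0=0 P2.R1=0
P0.R0=1 P2.R0=0 P2.R1=1
P0.R0=1 P2.R0=0 P2.R1=2
P0.R0=1 P2.R0=2 P2.R1=1
P0.R0=1 P2.R0=2 P2.R1=2
P0.R0=2 P2.R0=0 P2.R1=0
P0.R0=2 P2.R0=0 P2.R1=1
P0.R0=2 P2.R0=0 P2.R1=2
P0.R0=2 P2.R0=2 P2.R1=1
P0.R0=2 P2.R0=2 P2.R1=2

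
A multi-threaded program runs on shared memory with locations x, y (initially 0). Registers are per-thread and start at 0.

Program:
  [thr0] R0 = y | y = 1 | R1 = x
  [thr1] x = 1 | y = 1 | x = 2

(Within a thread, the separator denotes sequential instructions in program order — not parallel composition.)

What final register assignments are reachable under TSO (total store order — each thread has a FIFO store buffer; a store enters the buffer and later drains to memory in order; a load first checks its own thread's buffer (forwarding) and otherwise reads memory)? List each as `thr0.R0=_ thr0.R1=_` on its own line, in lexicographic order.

thr0.R0=0 thr0.R1=0
thr0.R0=0 thr0.R1=1
thr0.R0=0 thr0.R1=2
thr0.R0=1 thr0.R1=1
thr0.R0=1 thr0.R1=2

outcome vector order: (thr0.R0,thr0.R1)
|TSO outcomes| = 5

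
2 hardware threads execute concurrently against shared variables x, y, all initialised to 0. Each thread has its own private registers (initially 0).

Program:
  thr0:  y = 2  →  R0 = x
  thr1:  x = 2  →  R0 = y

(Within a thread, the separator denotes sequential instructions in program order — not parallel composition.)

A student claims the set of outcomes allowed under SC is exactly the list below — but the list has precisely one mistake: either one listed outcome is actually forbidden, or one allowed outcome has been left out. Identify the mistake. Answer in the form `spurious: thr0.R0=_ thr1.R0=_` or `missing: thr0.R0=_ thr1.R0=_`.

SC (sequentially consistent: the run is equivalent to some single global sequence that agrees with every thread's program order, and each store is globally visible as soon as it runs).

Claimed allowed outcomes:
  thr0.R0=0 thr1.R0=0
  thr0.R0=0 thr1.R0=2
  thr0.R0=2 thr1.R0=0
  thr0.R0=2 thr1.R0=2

outcome vector order: (thr0.R0,thr1.R0)
[SC] allowed = {(0,2) (2,0) (2,2)}
claimed∖SC = {(0,0)}

spurious: thr0.R0=0 thr1.R0=0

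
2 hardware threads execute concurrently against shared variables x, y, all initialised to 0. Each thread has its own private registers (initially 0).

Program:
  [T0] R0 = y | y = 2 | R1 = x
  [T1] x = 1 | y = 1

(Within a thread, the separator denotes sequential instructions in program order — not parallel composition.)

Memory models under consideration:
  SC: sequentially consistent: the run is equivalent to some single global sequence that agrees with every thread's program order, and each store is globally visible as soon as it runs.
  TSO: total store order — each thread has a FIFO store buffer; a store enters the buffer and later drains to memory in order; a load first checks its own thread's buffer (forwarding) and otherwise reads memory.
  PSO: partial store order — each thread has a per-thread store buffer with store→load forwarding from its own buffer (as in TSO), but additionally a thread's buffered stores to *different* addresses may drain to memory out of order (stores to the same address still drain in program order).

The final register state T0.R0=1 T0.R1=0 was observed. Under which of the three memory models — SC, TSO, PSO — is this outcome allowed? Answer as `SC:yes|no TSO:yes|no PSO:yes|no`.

outcome vector order: (T0.R0,T0.R1)
under SC → <0 0> <0 1> <1 1>
under TSO → <0 0> <0 1> <1 1>
under PSO → <0 0> <0 1> <1 0> <1 1>
target <1 0> ∈ {PSO}

SC:no TSO:no PSO:yes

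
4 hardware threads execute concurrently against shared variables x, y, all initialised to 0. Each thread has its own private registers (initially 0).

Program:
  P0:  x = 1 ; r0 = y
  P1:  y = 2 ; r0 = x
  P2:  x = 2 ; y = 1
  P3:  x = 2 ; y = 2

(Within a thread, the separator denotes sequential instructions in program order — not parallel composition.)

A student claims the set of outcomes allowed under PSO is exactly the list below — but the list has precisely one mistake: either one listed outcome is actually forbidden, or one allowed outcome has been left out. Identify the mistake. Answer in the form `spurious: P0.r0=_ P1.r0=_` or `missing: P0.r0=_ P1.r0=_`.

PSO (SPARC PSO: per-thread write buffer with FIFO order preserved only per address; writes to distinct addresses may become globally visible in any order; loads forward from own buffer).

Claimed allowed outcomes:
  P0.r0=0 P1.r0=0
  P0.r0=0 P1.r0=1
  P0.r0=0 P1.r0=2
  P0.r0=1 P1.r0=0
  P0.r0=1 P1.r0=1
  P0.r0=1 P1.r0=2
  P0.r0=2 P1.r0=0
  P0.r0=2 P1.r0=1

missing: P0.r0=2 P1.r0=2

outcome vector order: (P0.r0,P1.r0)
[PSO] allowed = {<0 0> <0 1> <0 2> <1 0> <1 1> <1 2> <2 0> <2 1> <2 2>}
PSO∖claimed = {<2 2>}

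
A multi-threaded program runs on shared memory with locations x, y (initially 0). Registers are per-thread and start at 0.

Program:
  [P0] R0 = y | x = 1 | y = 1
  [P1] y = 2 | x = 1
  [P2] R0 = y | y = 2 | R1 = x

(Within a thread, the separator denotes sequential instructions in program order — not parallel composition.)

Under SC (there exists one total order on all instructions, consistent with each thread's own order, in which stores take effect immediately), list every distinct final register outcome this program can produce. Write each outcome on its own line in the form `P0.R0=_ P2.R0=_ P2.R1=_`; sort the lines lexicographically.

P0.R0=0 P2.R0=0 P2.R1=0
P0.R0=0 P2.R0=0 P2.R1=1
P0.R0=0 P2.R0=1 P2.R1=1
P0.R0=0 P2.R0=2 P2.R1=0
P0.R0=0 P2.R0=2 P2.R1=1
P0.R0=2 P2.R0=0 P2.R1=0
P0.R0=2 P2.R0=0 P2.R1=1
P0.R0=2 P2.R0=1 P2.R1=1
P0.R0=2 P2.R0=2 P2.R1=0
P0.R0=2 P2.R0=2 P2.R1=1

outcome vector order: (P0.R0,P2.R0,P2.R1)
|SC outcomes| = 10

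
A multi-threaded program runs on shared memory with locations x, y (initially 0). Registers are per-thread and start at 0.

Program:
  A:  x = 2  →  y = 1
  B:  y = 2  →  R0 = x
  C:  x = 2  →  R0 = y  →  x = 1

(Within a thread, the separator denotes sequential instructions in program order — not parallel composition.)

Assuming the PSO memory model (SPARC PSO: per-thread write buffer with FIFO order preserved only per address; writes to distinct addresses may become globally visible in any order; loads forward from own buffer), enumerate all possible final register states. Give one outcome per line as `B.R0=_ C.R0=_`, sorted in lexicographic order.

B.R0=0 C.R0=0
B.R0=0 C.R0=1
B.R0=0 C.R0=2
B.R0=1 C.R0=0
B.R0=1 C.R0=1
B.R0=1 C.R0=2
B.R0=2 C.R0=0
B.R0=2 C.R0=1
B.R0=2 C.R0=2

outcome vector order: (B.R0,C.R0)
|PSO outcomes| = 9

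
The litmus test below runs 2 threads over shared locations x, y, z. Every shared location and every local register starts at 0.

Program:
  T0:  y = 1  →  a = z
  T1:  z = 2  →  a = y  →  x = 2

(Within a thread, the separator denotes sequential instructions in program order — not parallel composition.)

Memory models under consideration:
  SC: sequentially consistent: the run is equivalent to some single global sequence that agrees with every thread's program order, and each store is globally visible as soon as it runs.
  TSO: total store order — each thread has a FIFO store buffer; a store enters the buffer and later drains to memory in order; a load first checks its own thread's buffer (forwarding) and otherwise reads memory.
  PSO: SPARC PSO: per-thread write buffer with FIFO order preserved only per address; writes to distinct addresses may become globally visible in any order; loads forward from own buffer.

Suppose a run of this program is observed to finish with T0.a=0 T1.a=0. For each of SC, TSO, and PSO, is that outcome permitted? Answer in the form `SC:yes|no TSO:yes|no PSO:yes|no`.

outcome vector order: (T0.a,T1.a)
SC (3): <0 1> <2 0> <2 1>
TSO (4): <0 0> <0 1> <2 0> <2 1>
PSO (4): <0 0> <0 1> <2 0> <2 1>
target <0 0> ∈ {TSO,PSO}

SC:no TSO:yes PSO:yes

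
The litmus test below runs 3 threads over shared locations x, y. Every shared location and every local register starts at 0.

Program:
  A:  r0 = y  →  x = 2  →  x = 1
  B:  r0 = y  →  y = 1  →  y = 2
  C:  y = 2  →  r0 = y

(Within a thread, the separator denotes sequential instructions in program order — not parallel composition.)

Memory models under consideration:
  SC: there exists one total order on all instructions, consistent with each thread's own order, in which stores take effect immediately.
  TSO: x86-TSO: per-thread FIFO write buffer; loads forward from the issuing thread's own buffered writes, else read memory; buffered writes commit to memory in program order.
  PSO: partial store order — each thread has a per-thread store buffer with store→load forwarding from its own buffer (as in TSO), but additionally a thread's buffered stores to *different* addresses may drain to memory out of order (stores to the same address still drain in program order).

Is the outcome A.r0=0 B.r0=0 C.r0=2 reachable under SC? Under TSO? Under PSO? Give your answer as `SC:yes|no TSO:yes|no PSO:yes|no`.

SC:yes TSO:yes PSO:yes

outcome vector order: (A.r0,B.r0,C.r0)
[SC] allowed = {(0,0,1); (0,0,2); (0,2,1); (0,2,2); (1,0,1); (1,0,2); (1,2,1); (1,2,2); (2,0,1); (2,0,2); (2,2,1); (2,2,2)}
[TSO] allowed = {(0,0,1); (0,0,2); (0,2,1); (0,2,2); (1,0,1); (1,0,2); (1,2,1); (1,2,2); (2,0,1); (2,0,2); (2,2,1); (2,2,2)}
[PSO] allowed = {(0,0,1); (0,0,2); (0,2,1); (0,2,2); (1,0,1); (1,0,2); (1,2,1); (1,2,2); (2,0,1); (2,0,2); (2,2,1); (2,2,2)}
target (0,0,2) ∈ {SC,TSO,PSO}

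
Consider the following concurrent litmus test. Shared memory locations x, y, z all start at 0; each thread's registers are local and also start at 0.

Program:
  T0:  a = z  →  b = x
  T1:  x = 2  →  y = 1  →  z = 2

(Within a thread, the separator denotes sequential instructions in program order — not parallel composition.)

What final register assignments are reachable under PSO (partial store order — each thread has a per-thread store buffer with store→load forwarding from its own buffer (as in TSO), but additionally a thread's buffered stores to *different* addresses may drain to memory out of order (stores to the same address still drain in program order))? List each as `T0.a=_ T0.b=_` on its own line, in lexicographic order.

T0.a=0 T0.b=0
T0.a=0 T0.b=2
T0.a=2 T0.b=0
T0.a=2 T0.b=2

outcome vector order: (T0.a,T0.b)
|PSO outcomes| = 4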